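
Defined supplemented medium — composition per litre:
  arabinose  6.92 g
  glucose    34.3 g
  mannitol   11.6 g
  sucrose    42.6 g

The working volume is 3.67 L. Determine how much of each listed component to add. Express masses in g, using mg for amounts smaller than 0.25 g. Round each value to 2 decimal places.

arabinose 25.40 g; glucose 125.88 g; mannitol 42.57 g; sucrose 156.34 g

Scale factor = 3670 mL / 1000 mL = 3.67.
arabinose: 6.92 g × (3670 mL / 1000 mL) = 25.40 g
glucose: 34.3 g × (3670 mL / 1000 mL) = 125.88 g
mannitol: 11.6 g × (3670 mL / 1000 mL) = 42.57 g
sucrose: 42.6 g × (3670 mL / 1000 mL) = 156.34 g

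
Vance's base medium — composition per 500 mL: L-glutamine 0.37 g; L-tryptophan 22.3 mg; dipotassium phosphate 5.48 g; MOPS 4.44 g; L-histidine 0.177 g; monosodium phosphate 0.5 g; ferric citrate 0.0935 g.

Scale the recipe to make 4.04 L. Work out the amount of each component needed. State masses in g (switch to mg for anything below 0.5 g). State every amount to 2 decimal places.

Scale factor = 4040 mL / 500 mL = 8.08.
L-glutamine: 0.37 g × (4040 mL / 500 mL) = 2.99 g
L-tryptophan: 22.3 mg × (4040 mL / 500 mL) = 180.18 mg
dipotassium phosphate: 5.48 g × (4040 mL / 500 mL) = 44.28 g
MOPS: 4.44 g × (4040 mL / 500 mL) = 35.88 g
L-histidine: 0.177 g × (4040 mL / 500 mL) = 1.43 g
monosodium phosphate: 0.5 g × (4040 mL / 500 mL) = 4.04 g
ferric citrate: 0.0935 g × (4040 mL / 500 mL) = 0.76 g

L-glutamine 2.99 g; L-tryptophan 180.18 mg; dipotassium phosphate 44.28 g; MOPS 35.88 g; L-histidine 1.43 g; monosodium phosphate 4.04 g; ferric citrate 0.76 g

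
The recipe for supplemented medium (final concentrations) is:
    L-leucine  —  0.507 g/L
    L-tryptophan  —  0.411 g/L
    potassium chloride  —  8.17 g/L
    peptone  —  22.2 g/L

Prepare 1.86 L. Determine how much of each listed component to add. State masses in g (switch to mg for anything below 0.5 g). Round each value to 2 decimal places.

L-leucine 0.94 g; L-tryptophan 0.76 g; potassium chloride 15.20 g; peptone 41.29 g

Working volume: 1.86 L.
L-leucine: 0.507 g/L × 1.86 L = 0.94 g
L-tryptophan: 0.411 g/L × 1.86 L = 0.76 g
potassium chloride: 8.17 g/L × 1.86 L = 15.20 g
peptone: 22.2 g/L × 1.86 L = 41.29 g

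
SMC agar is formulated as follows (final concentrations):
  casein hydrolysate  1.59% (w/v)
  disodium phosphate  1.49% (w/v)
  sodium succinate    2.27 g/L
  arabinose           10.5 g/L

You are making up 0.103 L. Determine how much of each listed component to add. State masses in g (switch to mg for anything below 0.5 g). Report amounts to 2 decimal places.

Working volume: 0.103 L.
casein hydrolysate: 1.59% w/v = 15.9 g/L → 15.9 × 0.103 L = 1.64 g
disodium phosphate: 1.49% w/v = 14.9 g/L → 14.9 × 0.103 L = 1.53 g
sodium succinate: 2.27 g/L × 0.103 L = 0.23381 g = 233.81 mg
arabinose: 10.5 g/L × 0.103 L = 1.08 g

casein hydrolysate 1.64 g; disodium phosphate 1.53 g; sodium succinate 233.81 mg; arabinose 1.08 g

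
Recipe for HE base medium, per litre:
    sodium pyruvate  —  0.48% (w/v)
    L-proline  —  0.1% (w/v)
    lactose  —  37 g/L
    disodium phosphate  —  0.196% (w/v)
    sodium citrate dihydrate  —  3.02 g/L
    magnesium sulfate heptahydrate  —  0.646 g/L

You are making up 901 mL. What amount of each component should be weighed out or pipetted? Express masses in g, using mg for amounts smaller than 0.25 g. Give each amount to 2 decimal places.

sodium pyruvate 4.32 g; L-proline 0.90 g; lactose 33.34 g; disodium phosphate 1.77 g; sodium citrate dihydrate 2.72 g; magnesium sulfate heptahydrate 0.58 g

Target volume = 901 mL = 0.901 L.
sodium pyruvate: 0.48 g per 100 mL × 901 mL ÷ 100 = 4.32 g
L-proline: 0.1% w/v = 1 g/L → 1 × 0.901 L = 0.90 g
lactose: 37 g/L × 0.901 L = 33.34 g
disodium phosphate: 0.196 g per 100 mL × 901 mL ÷ 100 = 1.77 g
sodium citrate dihydrate: 3.02 g/L × 0.901 L = 2.72 g
magnesium sulfate heptahydrate: 0.646 g/L × 0.901 L = 0.58 g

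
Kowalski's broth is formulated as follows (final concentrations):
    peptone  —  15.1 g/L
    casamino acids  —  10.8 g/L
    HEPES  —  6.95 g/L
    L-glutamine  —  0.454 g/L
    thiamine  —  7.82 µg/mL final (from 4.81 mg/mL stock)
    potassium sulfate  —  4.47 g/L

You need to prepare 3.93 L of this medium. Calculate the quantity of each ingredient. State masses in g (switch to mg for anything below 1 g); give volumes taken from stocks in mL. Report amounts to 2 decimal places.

peptone 59.34 g; casamino acids 42.44 g; HEPES 27.31 g; L-glutamine 1.78 g; thiamine 6.39 mL; potassium sulfate 17.57 g

Working volume: 3.93 L.
peptone: 15.1 g/L × 3.93 L = 59.34 g
casamino acids: 10.8 g/L × 3.93 L = 42.44 g
HEPES: 6.95 g/L × 3.93 L = 27.31 g
L-glutamine: 0.454 g/L × 3.93 L = 1.78 g
thiamine: V = C2·V2/C1 = 7.82 µg/mL × 3930 mL ÷ 4810 µg/mL = 6.39 mL
potassium sulfate: 4.47 g/L × 3.93 L = 17.57 g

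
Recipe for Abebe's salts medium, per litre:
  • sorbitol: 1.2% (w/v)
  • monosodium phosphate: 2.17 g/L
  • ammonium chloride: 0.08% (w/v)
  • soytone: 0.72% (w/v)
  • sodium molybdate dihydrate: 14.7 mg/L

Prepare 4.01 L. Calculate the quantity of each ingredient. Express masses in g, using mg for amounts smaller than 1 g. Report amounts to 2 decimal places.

sorbitol 48.12 g; monosodium phosphate 8.70 g; ammonium chloride 3.21 g; soytone 28.87 g; sodium molybdate dihydrate 58.95 mg

Scale factor relative to 1 L: 4.01.
sorbitol: 1.2 g per 100 mL × 4010 mL ÷ 100 = 48.12 g
monosodium phosphate: 2.17 g/L × 4.01 L = 8.70 g
ammonium chloride: 0.08 g per 100 mL × 4010 mL ÷ 100 = 3.21 g
soytone: 0.72% w/v = 7.2 g/L → 7.2 × 4.01 L = 28.87 g
sodium molybdate dihydrate: 14.7 mg/L × 4.01 L = 58.95 mg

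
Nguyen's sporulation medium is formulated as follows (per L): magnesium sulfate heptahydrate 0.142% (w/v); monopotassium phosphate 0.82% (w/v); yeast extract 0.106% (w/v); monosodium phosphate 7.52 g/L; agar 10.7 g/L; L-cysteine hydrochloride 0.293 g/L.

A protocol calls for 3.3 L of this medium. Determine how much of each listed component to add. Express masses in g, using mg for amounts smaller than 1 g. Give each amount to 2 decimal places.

Working volume: 3.3 L.
magnesium sulfate heptahydrate: 0.142% w/v = 1.42 g/L → 1.42 × 3.3 L = 4.69 g
monopotassium phosphate: 0.82 g per 100 mL × 3300 mL ÷ 100 = 27.06 g
yeast extract: 0.106 g per 100 mL × 3300 mL ÷ 100 = 3.50 g
monosodium phosphate: 7.52 g/L × 3.3 L = 24.82 g
agar: 10.7 g/L × 3.3 L = 35.31 g
L-cysteine hydrochloride: 0.293 g/L × 3.3 L = 0.9669 g = 966.90 mg

magnesium sulfate heptahydrate 4.69 g; monopotassium phosphate 27.06 g; yeast extract 3.50 g; monosodium phosphate 24.82 g; agar 35.31 g; L-cysteine hydrochloride 966.90 mg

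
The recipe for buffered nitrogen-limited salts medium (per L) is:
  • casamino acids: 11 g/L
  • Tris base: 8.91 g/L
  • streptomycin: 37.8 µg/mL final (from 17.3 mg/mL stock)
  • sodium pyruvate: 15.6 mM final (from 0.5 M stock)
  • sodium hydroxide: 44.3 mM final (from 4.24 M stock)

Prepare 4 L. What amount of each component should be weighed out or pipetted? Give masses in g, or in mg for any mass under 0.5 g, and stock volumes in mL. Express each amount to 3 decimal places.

casamino acids 44.000 g; Tris base 35.640 g; streptomycin 8.740 mL; sodium pyruvate 124.800 mL; sodium hydroxide 41.792 mL

Scale factor relative to 1 L: 4.
casamino acids: 11 g/L × 4 L = 44.000 g
Tris base: 8.91 g/L × 4 L = 35.640 g
streptomycin: C1V1 = C2V2 → 37.8 µg/mL × 4000 mL ÷ 17300 µg/mL = 8.740 mL
sodium pyruvate: C1V1 = C2V2 → 15.6 mM × 4000 mL ÷ 500 mM = 124.800 mL
sodium hydroxide: V = C2·V2/C1 = 44.3 mM × 4000 mL ÷ 4240 mM = 41.792 mL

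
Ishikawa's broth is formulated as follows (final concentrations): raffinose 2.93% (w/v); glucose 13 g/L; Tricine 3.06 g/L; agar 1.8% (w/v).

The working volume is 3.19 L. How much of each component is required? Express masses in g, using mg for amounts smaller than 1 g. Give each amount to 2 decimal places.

Scale factor relative to 1 L: 3.19.
raffinose: 2.93% w/v = 29.3 g/L → 29.3 × 3.19 L = 93.47 g
glucose: 13 g/L × 3.19 L = 41.47 g
Tricine: 3.06 g/L × 3.19 L = 9.76 g
agar: 1.8 g per 100 mL × 3190 mL ÷ 100 = 57.42 g

raffinose 93.47 g; glucose 41.47 g; Tricine 9.76 g; agar 57.42 g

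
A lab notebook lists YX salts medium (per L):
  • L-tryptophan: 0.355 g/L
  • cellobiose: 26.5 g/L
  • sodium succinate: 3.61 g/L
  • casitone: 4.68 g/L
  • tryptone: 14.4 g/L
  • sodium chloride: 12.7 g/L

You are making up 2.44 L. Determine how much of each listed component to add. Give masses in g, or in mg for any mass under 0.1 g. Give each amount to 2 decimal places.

Working volume: 2.44 L.
L-tryptophan: 0.355 g/L × 2.44 L = 0.87 g
cellobiose: 26.5 g/L × 2.44 L = 64.66 g
sodium succinate: 3.61 g/L × 2.44 L = 8.81 g
casitone: 4.68 g/L × 2.44 L = 11.42 g
tryptone: 14.4 g/L × 2.44 L = 35.14 g
sodium chloride: 12.7 g/L × 2.44 L = 30.99 g

L-tryptophan 0.87 g; cellobiose 64.66 g; sodium succinate 8.81 g; casitone 11.42 g; tryptone 35.14 g; sodium chloride 30.99 g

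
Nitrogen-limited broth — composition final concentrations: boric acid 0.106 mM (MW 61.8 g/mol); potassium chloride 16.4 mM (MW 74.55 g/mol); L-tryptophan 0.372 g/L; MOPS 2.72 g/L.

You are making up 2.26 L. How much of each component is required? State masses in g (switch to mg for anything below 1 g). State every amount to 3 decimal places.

boric acid 14.805 mg; potassium chloride 2.763 g; L-tryptophan 840.720 mg; MOPS 6.147 g

Scale factor relative to 1 L: 2.26.
boric acid: 0.106 mmol/L × 61.8 mg/mmol × 2.26 L = 14.805 mg
potassium chloride: 16.4 mmol/L × 74.55 g/mol × 2.26 L ÷ 1000 = 2.763 g
L-tryptophan: 0.372 g/L × 2.26 L = 0.84072 g = 840.720 mg
MOPS: 2.72 g/L × 2.26 L = 6.147 g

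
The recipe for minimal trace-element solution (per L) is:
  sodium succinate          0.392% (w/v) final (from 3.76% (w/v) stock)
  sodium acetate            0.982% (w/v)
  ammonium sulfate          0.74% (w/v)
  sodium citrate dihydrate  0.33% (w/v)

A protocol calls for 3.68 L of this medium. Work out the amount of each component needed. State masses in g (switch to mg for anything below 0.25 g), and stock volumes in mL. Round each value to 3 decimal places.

sodium succinate 383.660 mL; sodium acetate 36.138 g; ammonium sulfate 27.232 g; sodium citrate dihydrate 12.144 g

Working volume: 3.68 L.
sodium succinate: V = C2·V2/C1 = 0.392% ÷ 3.76% × 3680 mL = 383.660 mL
sodium acetate: 0.982% w/v = 9.82 g/L → 9.82 × 3.68 L = 36.138 g
ammonium sulfate: 0.74 g per 100 mL × 3680 mL ÷ 100 = 27.232 g
sodium citrate dihydrate: 0.33 g per 100 mL × 3680 mL ÷ 100 = 12.144 g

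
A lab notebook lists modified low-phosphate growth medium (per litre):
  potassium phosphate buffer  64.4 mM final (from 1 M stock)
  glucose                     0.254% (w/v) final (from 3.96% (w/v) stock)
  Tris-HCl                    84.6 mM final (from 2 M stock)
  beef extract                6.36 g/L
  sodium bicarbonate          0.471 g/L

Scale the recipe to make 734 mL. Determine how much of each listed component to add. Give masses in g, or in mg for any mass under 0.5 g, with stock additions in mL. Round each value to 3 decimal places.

potassium phosphate buffer 47.270 mL; glucose 47.080 mL; Tris-HCl 31.048 mL; beef extract 4.668 g; sodium bicarbonate 345.714 mg

Working volume: 734 mL = 0.734 L.
potassium phosphate buffer: V = C2·V2/C1 = 64.4 mM × 734 mL ÷ 1000 mM = 47.270 mL
glucose: V = C2·V2/C1 = 0.254% ÷ 3.96% × 734 mL = 47.080 mL
Tris-HCl: dilute stock: 84.6 mM × 734 mL ÷ 2000 mM = 31.048 mL
beef extract: 6.36 g/L × 0.734 L = 4.668 g
sodium bicarbonate: 0.471 g/L × 0.734 L = 0.345714 g = 345.714 mg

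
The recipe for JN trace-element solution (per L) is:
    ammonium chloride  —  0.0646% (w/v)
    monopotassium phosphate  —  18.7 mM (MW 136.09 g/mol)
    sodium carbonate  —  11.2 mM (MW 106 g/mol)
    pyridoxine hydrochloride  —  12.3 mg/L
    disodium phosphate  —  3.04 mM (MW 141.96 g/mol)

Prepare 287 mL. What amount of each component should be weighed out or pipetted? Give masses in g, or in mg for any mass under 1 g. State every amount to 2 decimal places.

Scale factor relative to 1 L: 0.287.
ammonium chloride: 0.0646 g per 100 mL × 287 mL ÷ 100 = 0.185402 g = 185.40 mg
monopotassium phosphate: 18.7 mmol/L × 136.09 mg/mmol × 0.287 L = 730.38 mg
sodium carbonate: 11.2 mmol/L × 106 mg/mmol × 0.287 L = 340.73 mg
pyridoxine hydrochloride: 12.3 mg/L × 0.287 L = 3.53 mg
disodium phosphate: 3.04 mmol/L × 141.96 mg/mmol × 0.287 L = 123.86 mg

ammonium chloride 185.40 mg; monopotassium phosphate 730.38 mg; sodium carbonate 340.73 mg; pyridoxine hydrochloride 3.53 mg; disodium phosphate 123.86 mg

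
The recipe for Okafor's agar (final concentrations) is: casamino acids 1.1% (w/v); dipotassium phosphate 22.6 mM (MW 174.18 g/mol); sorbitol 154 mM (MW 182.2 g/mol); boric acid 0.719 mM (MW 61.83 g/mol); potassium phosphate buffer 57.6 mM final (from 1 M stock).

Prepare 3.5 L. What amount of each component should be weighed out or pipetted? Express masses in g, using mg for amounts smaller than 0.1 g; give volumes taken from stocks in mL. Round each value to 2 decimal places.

casamino acids 38.50 g; dipotassium phosphate 13.78 g; sorbitol 98.21 g; boric acid 0.16 g; potassium phosphate buffer 201.60 mL

Scale factor relative to 1 L: 3.5.
casamino acids: 1.1 g per 100 mL × 3500 mL ÷ 100 = 38.50 g
dipotassium phosphate: 22.6 mmol/L × 174.18 g/mol × 3.5 L ÷ 1000 = 13.78 g
sorbitol: 154 mmol/L × 182.2 g/mol × 3.5 L ÷ 1000 = 98.21 g
boric acid: 0.719 mmol/L × 61.83 g/mol × 3.5 L ÷ 1000 = 0.16 g
potassium phosphate buffer: V = C2·V2/C1 = 57.6 mM × 3500 mL ÷ 1000 mM = 201.60 mL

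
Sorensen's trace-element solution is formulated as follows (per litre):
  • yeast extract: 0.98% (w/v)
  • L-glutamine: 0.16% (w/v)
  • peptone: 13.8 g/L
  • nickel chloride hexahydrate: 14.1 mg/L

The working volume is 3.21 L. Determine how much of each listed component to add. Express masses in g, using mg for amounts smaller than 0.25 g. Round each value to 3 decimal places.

yeast extract 31.458 g; L-glutamine 5.136 g; peptone 44.298 g; nickel chloride hexahydrate 45.261 mg

Working volume: 3.21 L.
yeast extract: 0.98% w/v = 9.8 g/L → 9.8 × 3.21 L = 31.458 g
L-glutamine: 0.16% w/v = 1.6 g/L → 1.6 × 3.21 L = 5.136 g
peptone: 13.8 g/L × 3.21 L = 44.298 g
nickel chloride hexahydrate: 14.1 mg/L × 3.21 L = 45.261 mg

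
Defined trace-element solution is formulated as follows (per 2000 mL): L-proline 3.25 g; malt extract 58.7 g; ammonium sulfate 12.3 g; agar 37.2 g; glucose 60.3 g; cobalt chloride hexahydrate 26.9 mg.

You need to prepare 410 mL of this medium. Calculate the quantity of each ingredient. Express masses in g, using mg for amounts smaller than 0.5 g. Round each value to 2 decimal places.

L-proline 0.67 g; malt extract 12.03 g; ammonium sulfate 2.52 g; agar 7.63 g; glucose 12.36 g; cobalt chloride hexahydrate 5.51 mg

Scale factor = 410 mL / 2000 mL = 0.205.
L-proline: 3.25 g × (410 mL / 2000 mL) = 0.67 g
malt extract: 58.7 g × (410 mL / 2000 mL) = 12.03 g
ammonium sulfate: 12.3 g × (410 mL / 2000 mL) = 2.52 g
agar: 37.2 g × (410 mL / 2000 mL) = 7.63 g
glucose: 60.3 g × (410 mL / 2000 mL) = 12.36 g
cobalt chloride hexahydrate: 26.9 mg × (410 mL / 2000 mL) = 5.51 mg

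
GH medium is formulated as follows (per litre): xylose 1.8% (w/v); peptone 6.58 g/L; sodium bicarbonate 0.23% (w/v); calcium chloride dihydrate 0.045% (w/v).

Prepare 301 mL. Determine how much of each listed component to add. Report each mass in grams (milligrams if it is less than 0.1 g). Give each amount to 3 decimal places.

xylose 5.418 g; peptone 1.981 g; sodium bicarbonate 0.692 g; calcium chloride dihydrate 0.135 g

Target volume = 301 mL = 0.301 L.
xylose: 1.8% w/v = 18 g/L → 18 × 0.301 L = 5.418 g
peptone: 6.58 g/L × 0.301 L = 1.981 g
sodium bicarbonate: 0.23 g per 100 mL × 301 mL ÷ 100 = 0.692 g
calcium chloride dihydrate: 0.045% w/v = 0.45 g/L → 0.45 × 0.301 L = 0.135 g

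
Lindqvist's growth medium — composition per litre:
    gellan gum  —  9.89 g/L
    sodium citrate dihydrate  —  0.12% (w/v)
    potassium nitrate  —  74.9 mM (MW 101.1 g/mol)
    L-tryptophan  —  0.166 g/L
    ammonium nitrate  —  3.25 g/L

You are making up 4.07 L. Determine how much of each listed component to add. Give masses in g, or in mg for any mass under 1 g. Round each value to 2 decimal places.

gellan gum 40.25 g; sodium citrate dihydrate 4.88 g; potassium nitrate 30.82 g; L-tryptophan 675.62 mg; ammonium nitrate 13.23 g

Scale factor relative to 1 L: 4.07.
gellan gum: 9.89 g/L × 4.07 L = 40.25 g
sodium citrate dihydrate: 0.12% w/v = 1.2 g/L → 1.2 × 4.07 L = 4.88 g
potassium nitrate: 74.9 mmol/L × 101.1 g/mol × 4.07 L ÷ 1000 = 30.82 g
L-tryptophan: 0.166 g/L × 4.07 L = 0.67562 g = 675.62 mg
ammonium nitrate: 3.25 g/L × 4.07 L = 13.23 g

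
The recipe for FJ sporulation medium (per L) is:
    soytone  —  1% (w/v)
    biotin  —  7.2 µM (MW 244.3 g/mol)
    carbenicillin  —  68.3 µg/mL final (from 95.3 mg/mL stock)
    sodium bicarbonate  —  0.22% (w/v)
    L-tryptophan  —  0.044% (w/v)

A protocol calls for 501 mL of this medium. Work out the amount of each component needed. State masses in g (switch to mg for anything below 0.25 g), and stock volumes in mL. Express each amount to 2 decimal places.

soytone 5.01 g; biotin 0.88 mg; carbenicillin 0.36 mL; sodium bicarbonate 1.10 g; L-tryptophan 220.44 mg

Target volume = 501 mL = 0.501 L.
soytone: 1 g per 100 mL × 501 mL ÷ 100 = 5.01 g
biotin: 7.2 µmol/L × 244.3 g/mol × 0.501 L ÷ 1000 = 0.88 mg
carbenicillin: dilute stock: 68.3 µg/mL × 501 mL ÷ 95300 µg/mL = 0.36 mL
sodium bicarbonate: 0.22 g per 100 mL × 501 mL ÷ 100 = 1.10 g
L-tryptophan: 0.044 g per 100 mL × 501 mL ÷ 100 = 0.22044 g = 220.44 mg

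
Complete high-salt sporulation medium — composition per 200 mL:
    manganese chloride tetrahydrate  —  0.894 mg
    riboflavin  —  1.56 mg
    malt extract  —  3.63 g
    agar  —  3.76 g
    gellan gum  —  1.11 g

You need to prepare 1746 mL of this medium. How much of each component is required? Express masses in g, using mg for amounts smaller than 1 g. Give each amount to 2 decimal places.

Ratio of target to recipe volume: 1746 / 200 = 8.73.
manganese chloride tetrahydrate: 0.894 mg × (1746 mL / 200 mL) = 7.80 mg
riboflavin: 1.56 mg × (1746 mL / 200 mL) = 13.62 mg
malt extract: 3.63 g × (1746 mL / 200 mL) = 31.69 g
agar: 3.76 g × (1746 mL / 200 mL) = 32.82 g
gellan gum: 1.11 g × (1746 mL / 200 mL) = 9.69 g

manganese chloride tetrahydrate 7.80 mg; riboflavin 13.62 mg; malt extract 31.69 g; agar 32.82 g; gellan gum 9.69 g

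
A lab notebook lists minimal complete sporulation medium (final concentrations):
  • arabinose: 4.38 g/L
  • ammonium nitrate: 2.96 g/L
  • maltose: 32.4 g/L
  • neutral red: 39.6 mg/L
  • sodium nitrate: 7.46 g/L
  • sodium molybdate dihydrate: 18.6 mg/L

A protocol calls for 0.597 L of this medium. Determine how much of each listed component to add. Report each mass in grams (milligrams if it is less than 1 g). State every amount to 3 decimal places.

arabinose 2.615 g; ammonium nitrate 1.767 g; maltose 19.343 g; neutral red 23.641 mg; sodium nitrate 4.454 g; sodium molybdate dihydrate 11.104 mg

Working volume: 0.597 L.
arabinose: 4.38 g/L × 0.597 L = 2.615 g
ammonium nitrate: 2.96 g/L × 0.597 L = 1.767 g
maltose: 32.4 g/L × 0.597 L = 19.343 g
neutral red: 39.6 mg/L × 0.597 L = 23.641 mg
sodium nitrate: 7.46 g/L × 0.597 L = 4.454 g
sodium molybdate dihydrate: 18.6 mg/L × 0.597 L = 11.104 mg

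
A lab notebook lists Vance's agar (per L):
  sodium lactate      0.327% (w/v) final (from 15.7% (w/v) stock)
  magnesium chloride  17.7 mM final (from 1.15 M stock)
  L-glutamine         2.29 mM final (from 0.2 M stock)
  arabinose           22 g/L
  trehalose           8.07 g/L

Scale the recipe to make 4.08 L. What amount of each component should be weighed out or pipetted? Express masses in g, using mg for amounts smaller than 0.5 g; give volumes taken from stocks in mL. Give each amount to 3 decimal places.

sodium lactate 84.978 mL; magnesium chloride 62.797 mL; L-glutamine 46.716 mL; arabinose 89.760 g; trehalose 32.926 g

Scale factor relative to 1 L: 4.08.
sodium lactate: V = C2·V2/C1 = 0.327% ÷ 15.7% × 4080 mL = 84.978 mL
magnesium chloride: dilute stock: 17.7 mM × 4080 mL ÷ 1150 mM = 62.797 mL
L-glutamine: dilute stock: 2.29 mM × 4080 mL ÷ 200 mM = 46.716 mL
arabinose: 22 g/L × 4.08 L = 89.760 g
trehalose: 8.07 g/L × 4.08 L = 32.926 g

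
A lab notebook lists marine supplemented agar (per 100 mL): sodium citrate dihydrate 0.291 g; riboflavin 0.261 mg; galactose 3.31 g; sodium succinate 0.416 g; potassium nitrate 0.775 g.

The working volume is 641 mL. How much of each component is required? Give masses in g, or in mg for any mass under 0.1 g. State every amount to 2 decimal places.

Scale factor = 641 mL / 100 mL = 6.41.
sodium citrate dihydrate: 0.291 g × (641 mL / 100 mL) = 1.87 g
riboflavin: 0.261 mg × (641 mL / 100 mL) = 1.67 mg
galactose: 3.31 g × (641 mL / 100 mL) = 21.22 g
sodium succinate: 0.416 g × (641 mL / 100 mL) = 2.67 g
potassium nitrate: 0.775 g × (641 mL / 100 mL) = 4.97 g

sodium citrate dihydrate 1.87 g; riboflavin 1.67 mg; galactose 21.22 g; sodium succinate 2.67 g; potassium nitrate 4.97 g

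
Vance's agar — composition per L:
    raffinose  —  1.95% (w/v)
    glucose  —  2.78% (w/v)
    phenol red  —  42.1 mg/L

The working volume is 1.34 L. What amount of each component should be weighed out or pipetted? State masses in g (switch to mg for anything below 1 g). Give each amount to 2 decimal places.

Working volume: 1.34 L.
raffinose: 1.95% w/v = 19.5 g/L → 19.5 × 1.34 L = 26.13 g
glucose: 2.78% w/v = 27.8 g/L → 27.8 × 1.34 L = 37.25 g
phenol red: 42.1 mg/L × 1.34 L = 56.41 mg

raffinose 26.13 g; glucose 37.25 g; phenol red 56.41 mg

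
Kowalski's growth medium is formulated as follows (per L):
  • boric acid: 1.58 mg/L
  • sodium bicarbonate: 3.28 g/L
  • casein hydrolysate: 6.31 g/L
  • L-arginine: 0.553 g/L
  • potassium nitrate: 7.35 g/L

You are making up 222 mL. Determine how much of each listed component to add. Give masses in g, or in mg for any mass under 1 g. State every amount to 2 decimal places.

boric acid 0.35 mg; sodium bicarbonate 728.16 mg; casein hydrolysate 1.40 g; L-arginine 122.77 mg; potassium nitrate 1.63 g

Target volume = 222 mL = 0.222 L.
boric acid: 1.58 mg/L × 0.222 L = 0.35 mg
sodium bicarbonate: 3.28 g/L × 0.222 L = 0.72816 g = 728.16 mg
casein hydrolysate: 6.31 g/L × 0.222 L = 1.40 g
L-arginine: 0.553 g/L × 0.222 L = 0.122766 g = 122.77 mg
potassium nitrate: 7.35 g/L × 0.222 L = 1.63 g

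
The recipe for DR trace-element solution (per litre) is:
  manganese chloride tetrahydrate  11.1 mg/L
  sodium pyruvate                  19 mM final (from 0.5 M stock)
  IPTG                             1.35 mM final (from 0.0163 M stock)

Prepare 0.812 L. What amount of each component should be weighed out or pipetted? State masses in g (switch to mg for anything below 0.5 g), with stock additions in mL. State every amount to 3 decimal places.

manganese chloride tetrahydrate 9.013 mg; sodium pyruvate 30.856 mL; IPTG 67.252 mL

Working volume: 0.812 L.
manganese chloride tetrahydrate: 11.1 mg/L × 0.812 L = 9.013 mg
sodium pyruvate: V = C2·V2/C1 = 19 mM × 812 mL ÷ 500 mM = 30.856 mL
IPTG: C1V1 = C2V2 → 1.35 mM × 812 mL ÷ 16.3 mM = 67.252 mL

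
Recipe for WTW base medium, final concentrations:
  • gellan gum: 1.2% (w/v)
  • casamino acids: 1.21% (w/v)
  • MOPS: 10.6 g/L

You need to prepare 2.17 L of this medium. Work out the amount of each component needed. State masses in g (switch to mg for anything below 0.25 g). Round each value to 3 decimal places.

Working volume: 2.17 L.
gellan gum: 1.2 g per 100 mL × 2170 mL ÷ 100 = 26.040 g
casamino acids: 1.21% w/v = 12.1 g/L → 12.1 × 2.17 L = 26.257 g
MOPS: 10.6 g/L × 2.17 L = 23.002 g

gellan gum 26.040 g; casamino acids 26.257 g; MOPS 23.002 g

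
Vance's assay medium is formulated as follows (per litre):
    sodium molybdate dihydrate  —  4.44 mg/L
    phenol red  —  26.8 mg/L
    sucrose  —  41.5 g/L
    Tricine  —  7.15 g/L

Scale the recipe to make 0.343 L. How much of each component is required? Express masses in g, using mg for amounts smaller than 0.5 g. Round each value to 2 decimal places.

sodium molybdate dihydrate 1.52 mg; phenol red 9.19 mg; sucrose 14.23 g; Tricine 2.45 g

Scale factor relative to 1 L: 0.343.
sodium molybdate dihydrate: 4.44 mg/L × 0.343 L = 1.52 mg
phenol red: 26.8 mg/L × 0.343 L = 9.19 mg
sucrose: 41.5 g/L × 0.343 L = 14.23 g
Tricine: 7.15 g/L × 0.343 L = 2.45 g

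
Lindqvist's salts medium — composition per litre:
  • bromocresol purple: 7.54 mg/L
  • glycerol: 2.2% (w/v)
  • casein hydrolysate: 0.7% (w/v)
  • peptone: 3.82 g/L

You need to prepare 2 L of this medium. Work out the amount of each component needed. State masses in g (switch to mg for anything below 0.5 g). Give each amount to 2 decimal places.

Working volume: 2 L.
bromocresol purple: 7.54 mg/L × 2 L = 15.08 mg
glycerol: 2.2% w/v = 22 g/L → 22 × 2 L = 44.00 g
casein hydrolysate: 0.7 g per 100 mL × 2000 mL ÷ 100 = 14.00 g
peptone: 3.82 g/L × 2 L = 7.64 g

bromocresol purple 15.08 mg; glycerol 44.00 g; casein hydrolysate 14.00 g; peptone 7.64 g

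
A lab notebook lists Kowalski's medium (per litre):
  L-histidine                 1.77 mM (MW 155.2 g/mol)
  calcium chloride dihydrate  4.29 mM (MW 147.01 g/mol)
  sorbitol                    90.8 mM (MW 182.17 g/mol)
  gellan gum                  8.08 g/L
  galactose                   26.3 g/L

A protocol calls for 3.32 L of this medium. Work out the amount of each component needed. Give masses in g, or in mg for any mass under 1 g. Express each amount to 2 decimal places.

Scale factor relative to 1 L: 3.32.
L-histidine: 1.77 mmol/L × 155.2 mg/mmol × 3.32 L = 912.02 mg
calcium chloride dihydrate: 4.29 mmol/L × 147.01 g/mol × 3.32 L ÷ 1000 = 2.09 g
sorbitol: 90.8 mmol/L × 182.17 g/mol × 3.32 L ÷ 1000 = 54.92 g
gellan gum: 8.08 g/L × 3.32 L = 26.83 g
galactose: 26.3 g/L × 3.32 L = 87.32 g

L-histidine 912.02 mg; calcium chloride dihydrate 2.09 g; sorbitol 54.92 g; gellan gum 26.83 g; galactose 87.32 g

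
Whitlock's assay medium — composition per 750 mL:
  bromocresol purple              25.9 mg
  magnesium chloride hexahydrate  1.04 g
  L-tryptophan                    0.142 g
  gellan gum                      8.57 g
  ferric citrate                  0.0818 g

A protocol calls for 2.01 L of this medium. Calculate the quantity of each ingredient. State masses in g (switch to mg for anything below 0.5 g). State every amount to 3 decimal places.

Scale factor = 2010 mL / 750 mL = 2.68.
bromocresol purple: 25.9 mg × (2010 mL / 750 mL) = 69.412 mg
magnesium chloride hexahydrate: 1.04 g × (2010 mL / 750 mL) = 2.787 g
L-tryptophan: 0.142 g × (2010 mL / 750 mL) = 0.38056 g = 380.560 mg
gellan gum: 8.57 g × (2010 mL / 750 mL) = 22.968 g
ferric citrate: 0.0818 g × (2010 mL / 750 mL) = 0.219224 g = 219.224 mg

bromocresol purple 69.412 mg; magnesium chloride hexahydrate 2.787 g; L-tryptophan 380.560 mg; gellan gum 22.968 g; ferric citrate 219.224 mg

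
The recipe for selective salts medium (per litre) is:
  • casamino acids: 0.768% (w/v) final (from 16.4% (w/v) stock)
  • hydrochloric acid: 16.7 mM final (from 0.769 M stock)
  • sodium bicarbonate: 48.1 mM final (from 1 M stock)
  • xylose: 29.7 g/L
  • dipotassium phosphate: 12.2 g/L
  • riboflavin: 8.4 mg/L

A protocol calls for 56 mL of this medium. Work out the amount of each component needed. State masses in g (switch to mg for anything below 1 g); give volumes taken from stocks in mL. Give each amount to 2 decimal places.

Scale factor relative to 1 L: 0.056.
casamino acids: C1V1 = C2V2 → 0.768% ÷ 16.4% × 56 mL = 2.62 mL
hydrochloric acid: dilute stock: 16.7 mM × 56 mL ÷ 769 mM = 1.22 mL
sodium bicarbonate: dilute stock: 48.1 mM × 56 mL ÷ 1000 mM = 2.69 mL
xylose: 29.7 g/L × 0.056 L = 1.66 g
dipotassium phosphate: 12.2 g/L × 0.056 L = 0.6832 g = 683.20 mg
riboflavin: 8.4 mg/L × 0.056 L = 0.47 mg

casamino acids 2.62 mL; hydrochloric acid 1.22 mL; sodium bicarbonate 2.69 mL; xylose 1.66 g; dipotassium phosphate 683.20 mg; riboflavin 0.47 mg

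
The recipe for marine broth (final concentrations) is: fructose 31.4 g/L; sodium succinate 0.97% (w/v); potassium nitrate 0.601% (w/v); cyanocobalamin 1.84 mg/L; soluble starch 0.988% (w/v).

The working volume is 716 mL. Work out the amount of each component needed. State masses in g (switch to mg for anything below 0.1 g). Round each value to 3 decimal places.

fructose 22.482 g; sodium succinate 6.945 g; potassium nitrate 4.303 g; cyanocobalamin 1.317 mg; soluble starch 7.074 g

Working volume: 716 mL = 0.716 L.
fructose: 31.4 g/L × 0.716 L = 22.482 g
sodium succinate: 0.97% w/v = 9.7 g/L → 9.7 × 0.716 L = 6.945 g
potassium nitrate: 0.601% w/v = 6.01 g/L → 6.01 × 0.716 L = 4.303 g
cyanocobalamin: 1.84 mg/L × 0.716 L = 1.317 mg
soluble starch: 0.988% w/v = 9.88 g/L → 9.88 × 0.716 L = 7.074 g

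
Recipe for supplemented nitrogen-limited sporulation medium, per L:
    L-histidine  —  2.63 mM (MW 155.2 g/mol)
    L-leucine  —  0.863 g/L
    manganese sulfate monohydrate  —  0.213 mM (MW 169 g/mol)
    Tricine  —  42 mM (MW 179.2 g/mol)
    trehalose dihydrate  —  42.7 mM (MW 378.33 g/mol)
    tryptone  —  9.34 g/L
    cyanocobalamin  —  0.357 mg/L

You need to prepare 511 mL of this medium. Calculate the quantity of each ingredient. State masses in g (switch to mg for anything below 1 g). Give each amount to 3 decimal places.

Target volume = 511 mL = 0.511 L.
L-histidine: 2.63 mmol/L × 155.2 mg/mmol × 0.511 L = 208.578 mg
L-leucine: 0.863 g/L × 0.511 L = 0.440993 g = 440.993 mg
manganese sulfate monohydrate: 0.213 mmol/L × 169 mg/mmol × 0.511 L = 18.394 mg
Tricine: 42 mmol/L × 179.2 g/mol × 0.511 L ÷ 1000 = 3.846 g
trehalose dihydrate: 42.7 mmol/L × 378.33 g/mol × 0.511 L ÷ 1000 = 8.255 g
tryptone: 9.34 g/L × 0.511 L = 4.773 g
cyanocobalamin: 0.357 mg/L × 0.511 L = 0.182 mg

L-histidine 208.578 mg; L-leucine 440.993 mg; manganese sulfate monohydrate 18.394 mg; Tricine 3.846 g; trehalose dihydrate 8.255 g; tryptone 4.773 g; cyanocobalamin 0.182 mg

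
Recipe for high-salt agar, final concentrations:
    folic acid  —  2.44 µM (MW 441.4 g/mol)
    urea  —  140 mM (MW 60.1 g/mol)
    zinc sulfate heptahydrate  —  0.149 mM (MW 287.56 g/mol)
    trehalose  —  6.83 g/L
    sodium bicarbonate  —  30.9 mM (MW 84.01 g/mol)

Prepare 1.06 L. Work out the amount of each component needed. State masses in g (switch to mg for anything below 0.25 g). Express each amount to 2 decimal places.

folic acid 1.14 mg; urea 8.92 g; zinc sulfate heptahydrate 45.42 mg; trehalose 7.24 g; sodium bicarbonate 2.75 g

Scale factor relative to 1 L: 1.06.
folic acid: 2.44 µmol/L × 441.4 g/mol × 1.06 L ÷ 1000 = 1.14 mg
urea: 140 mmol/L × 60.1 g/mol × 1.06 L ÷ 1000 = 8.92 g
zinc sulfate heptahydrate: 0.149 mmol/L × 287.56 mg/mmol × 1.06 L = 45.42 mg
trehalose: 6.83 g/L × 1.06 L = 7.24 g
sodium bicarbonate: 30.9 mmol/L × 84.01 g/mol × 1.06 L ÷ 1000 = 2.75 g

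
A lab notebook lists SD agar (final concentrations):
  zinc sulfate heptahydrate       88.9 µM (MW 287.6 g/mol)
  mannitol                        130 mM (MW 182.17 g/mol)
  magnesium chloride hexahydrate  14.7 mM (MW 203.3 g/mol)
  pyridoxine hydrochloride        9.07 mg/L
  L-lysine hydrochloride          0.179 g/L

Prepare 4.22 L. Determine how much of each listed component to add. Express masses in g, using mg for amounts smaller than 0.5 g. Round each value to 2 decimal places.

Scale factor relative to 1 L: 4.22.
zinc sulfate heptahydrate: 88.9 µmol/L × 287.6 g/mol × 4.22 L ÷ 1000 = 107.90 mg
mannitol: 130 mmol/L × 182.17 g/mol × 4.22 L ÷ 1000 = 99.94 g
magnesium chloride hexahydrate: 14.7 mmol/L × 203.3 g/mol × 4.22 L ÷ 1000 = 12.61 g
pyridoxine hydrochloride: 9.07 mg/L × 4.22 L = 38.28 mg
L-lysine hydrochloride: 0.179 g/L × 4.22 L = 0.76 g

zinc sulfate heptahydrate 107.90 mg; mannitol 99.94 g; magnesium chloride hexahydrate 12.61 g; pyridoxine hydrochloride 38.28 mg; L-lysine hydrochloride 0.76 g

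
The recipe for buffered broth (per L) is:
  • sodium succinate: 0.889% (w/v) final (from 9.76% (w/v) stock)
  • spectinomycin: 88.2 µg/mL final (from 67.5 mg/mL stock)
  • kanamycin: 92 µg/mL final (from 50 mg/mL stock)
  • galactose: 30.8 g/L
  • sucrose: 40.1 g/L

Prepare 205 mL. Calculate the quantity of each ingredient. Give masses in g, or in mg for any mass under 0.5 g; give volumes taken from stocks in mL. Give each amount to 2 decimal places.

Target volume = 205 mL = 0.205 L.
sodium succinate: dilute stock: 0.889% ÷ 9.76% × 205 mL = 18.67 mL
spectinomycin: C1V1 = C2V2 → 88.2 µg/mL × 205 mL ÷ 67500 µg/mL = 0.27 mL
kanamycin: V = C2·V2/C1 = 92 µg/mL × 205 mL ÷ 50000 µg/mL = 0.38 mL
galactose: 30.8 g/L × 0.205 L = 6.31 g
sucrose: 40.1 g/L × 0.205 L = 8.22 g

sodium succinate 18.67 mL; spectinomycin 0.27 mL; kanamycin 0.38 mL; galactose 6.31 g; sucrose 8.22 g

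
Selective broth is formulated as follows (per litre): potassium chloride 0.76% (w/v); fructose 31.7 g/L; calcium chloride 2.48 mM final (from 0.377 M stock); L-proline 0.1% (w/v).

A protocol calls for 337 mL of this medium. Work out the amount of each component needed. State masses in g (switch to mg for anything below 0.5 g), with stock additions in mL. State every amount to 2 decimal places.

potassium chloride 2.56 g; fructose 10.68 g; calcium chloride 2.22 mL; L-proline 337.00 mg

Scale factor relative to 1 L: 0.337.
potassium chloride: 0.76 g per 100 mL × 337 mL ÷ 100 = 2.56 g
fructose: 31.7 g/L × 0.337 L = 10.68 g
calcium chloride: C1V1 = C2V2 → 2.48 mM × 337 mL ÷ 377 mM = 2.22 mL
L-proline: 0.1% w/v = 1 g/L → 1 × 0.337 L = 0.337 g = 337.00 mg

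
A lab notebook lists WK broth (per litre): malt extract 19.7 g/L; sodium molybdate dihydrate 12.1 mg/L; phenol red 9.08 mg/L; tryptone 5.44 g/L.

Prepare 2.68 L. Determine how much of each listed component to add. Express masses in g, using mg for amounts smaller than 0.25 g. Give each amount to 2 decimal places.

Scale factor relative to 1 L: 2.68.
malt extract: 19.7 g/L × 2.68 L = 52.80 g
sodium molybdate dihydrate: 12.1 mg/L × 2.68 L = 32.43 mg
phenol red: 9.08 mg/L × 2.68 L = 24.33 mg
tryptone: 5.44 g/L × 2.68 L = 14.58 g

malt extract 52.80 g; sodium molybdate dihydrate 32.43 mg; phenol red 24.33 mg; tryptone 14.58 g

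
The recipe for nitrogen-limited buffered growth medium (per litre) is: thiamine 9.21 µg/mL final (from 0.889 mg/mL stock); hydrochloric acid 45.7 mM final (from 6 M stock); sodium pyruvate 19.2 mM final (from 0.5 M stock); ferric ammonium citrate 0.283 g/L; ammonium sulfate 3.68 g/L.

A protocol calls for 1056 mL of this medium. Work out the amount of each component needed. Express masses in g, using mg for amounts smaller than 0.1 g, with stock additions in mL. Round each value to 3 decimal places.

thiamine 10.940 mL; hydrochloric acid 8.043 mL; sodium pyruvate 40.550 mL; ferric ammonium citrate 0.299 g; ammonium sulfate 3.886 g

Target volume = 1056 mL = 1.056 L.
thiamine: dilute stock: 9.21 µg/mL × 1056 mL ÷ 889 µg/mL = 10.940 mL
hydrochloric acid: V = C2·V2/C1 = 45.7 mM × 1056 mL ÷ 6000 mM = 8.043 mL
sodium pyruvate: V = C2·V2/C1 = 19.2 mM × 1056 mL ÷ 500 mM = 40.550 mL
ferric ammonium citrate: 0.283 g/L × 1.056 L = 0.299 g
ammonium sulfate: 3.68 g/L × 1.056 L = 3.886 g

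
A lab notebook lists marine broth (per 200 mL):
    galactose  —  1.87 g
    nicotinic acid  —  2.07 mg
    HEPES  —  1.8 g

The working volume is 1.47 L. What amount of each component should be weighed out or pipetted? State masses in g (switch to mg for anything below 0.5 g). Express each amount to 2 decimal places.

Ratio of target to recipe volume: 1470 / 200 = 7.35.
galactose: 1.87 g × (1470 mL / 200 mL) = 13.74 g
nicotinic acid: 2.07 mg × (1470 mL / 200 mL) = 15.21 mg
HEPES: 1.8 g × (1470 mL / 200 mL) = 13.23 g

galactose 13.74 g; nicotinic acid 15.21 mg; HEPES 13.23 g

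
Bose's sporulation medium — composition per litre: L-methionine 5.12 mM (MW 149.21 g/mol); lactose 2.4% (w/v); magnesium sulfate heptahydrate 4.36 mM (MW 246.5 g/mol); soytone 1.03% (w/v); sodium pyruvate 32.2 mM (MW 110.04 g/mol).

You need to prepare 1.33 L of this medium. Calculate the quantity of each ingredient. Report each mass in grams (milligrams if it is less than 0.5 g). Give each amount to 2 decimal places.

Scale factor relative to 1 L: 1.33.
L-methionine: 5.12 mmol/L × 149.21 g/mol × 1.33 L ÷ 1000 = 1.02 g
lactose: 2.4% w/v = 24 g/L → 24 × 1.33 L = 31.92 g
magnesium sulfate heptahydrate: 4.36 mmol/L × 246.5 g/mol × 1.33 L ÷ 1000 = 1.43 g
soytone: 1.03 g per 100 mL × 1330 mL ÷ 100 = 13.70 g
sodium pyruvate: 32.2 mmol/L × 110.04 g/mol × 1.33 L ÷ 1000 = 4.71 g

L-methionine 1.02 g; lactose 31.92 g; magnesium sulfate heptahydrate 1.43 g; soytone 13.70 g; sodium pyruvate 4.71 g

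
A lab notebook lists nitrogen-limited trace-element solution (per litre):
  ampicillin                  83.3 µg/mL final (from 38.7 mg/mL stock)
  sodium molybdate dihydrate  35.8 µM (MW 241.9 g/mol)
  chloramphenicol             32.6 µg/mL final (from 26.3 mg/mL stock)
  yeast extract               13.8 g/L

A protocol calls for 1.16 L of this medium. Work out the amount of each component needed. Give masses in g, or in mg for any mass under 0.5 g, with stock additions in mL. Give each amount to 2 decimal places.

Working volume: 1.16 L.
ampicillin: C1V1 = C2V2 → 83.3 µg/mL × 1160 mL ÷ 38700 µg/mL = 2.50 mL
sodium molybdate dihydrate: 35.8 µmol/L × 241.9 g/mol × 1.16 L ÷ 1000 = 10.05 mg
chloramphenicol: C1V1 = C2V2 → 32.6 µg/mL × 1160 mL ÷ 26300 µg/mL = 1.44 mL
yeast extract: 13.8 g/L × 1.16 L = 16.01 g

ampicillin 2.50 mL; sodium molybdate dihydrate 10.05 mg; chloramphenicol 1.44 mL; yeast extract 16.01 g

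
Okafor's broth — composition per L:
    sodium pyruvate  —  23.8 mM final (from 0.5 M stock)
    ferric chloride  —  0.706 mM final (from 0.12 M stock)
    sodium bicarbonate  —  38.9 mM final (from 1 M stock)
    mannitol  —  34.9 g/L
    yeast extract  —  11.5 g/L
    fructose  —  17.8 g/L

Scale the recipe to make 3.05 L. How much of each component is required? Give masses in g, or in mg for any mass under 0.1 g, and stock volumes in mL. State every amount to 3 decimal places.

Scale factor relative to 1 L: 3.05.
sodium pyruvate: V = C2·V2/C1 = 23.8 mM × 3050 mL ÷ 500 mM = 145.180 mL
ferric chloride: dilute stock: 0.706 mM × 3050 mL ÷ 120 mM = 17.944 mL
sodium bicarbonate: V = C2·V2/C1 = 38.9 mM × 3050 mL ÷ 1000 mM = 118.645 mL
mannitol: 34.9 g/L × 3.05 L = 106.445 g
yeast extract: 11.5 g/L × 3.05 L = 35.075 g
fructose: 17.8 g/L × 3.05 L = 54.290 g

sodium pyruvate 145.180 mL; ferric chloride 17.944 mL; sodium bicarbonate 118.645 mL; mannitol 106.445 g; yeast extract 35.075 g; fructose 54.290 g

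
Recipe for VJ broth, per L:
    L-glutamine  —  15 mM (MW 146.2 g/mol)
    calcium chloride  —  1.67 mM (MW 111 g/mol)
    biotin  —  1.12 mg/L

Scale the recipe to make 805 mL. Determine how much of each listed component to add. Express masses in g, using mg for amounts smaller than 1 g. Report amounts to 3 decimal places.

Working volume: 805 mL = 0.805 L.
L-glutamine: 15 mmol/L × 146.2 g/mol × 0.805 L ÷ 1000 = 1.765 g
calcium chloride: 1.67 mmol/L × 111 mg/mmol × 0.805 L = 149.223 mg
biotin: 1.12 mg/L × 0.805 L = 0.902 mg

L-glutamine 1.765 g; calcium chloride 149.223 mg; biotin 0.902 mg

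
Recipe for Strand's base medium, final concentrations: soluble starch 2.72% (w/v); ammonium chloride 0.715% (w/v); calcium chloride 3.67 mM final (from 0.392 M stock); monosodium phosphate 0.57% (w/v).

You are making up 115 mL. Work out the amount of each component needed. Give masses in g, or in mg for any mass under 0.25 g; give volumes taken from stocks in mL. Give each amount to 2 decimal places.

soluble starch 3.13 g; ammonium chloride 0.82 g; calcium chloride 1.08 mL; monosodium phosphate 0.66 g

Scale factor relative to 1 L: 0.115.
soluble starch: 2.72% w/v = 27.2 g/L → 27.2 × 0.115 L = 3.13 g
ammonium chloride: 0.715% w/v = 7.15 g/L → 7.15 × 0.115 L = 0.82 g
calcium chloride: dilute stock: 3.67 mM × 115 mL ÷ 392 mM = 1.08 mL
monosodium phosphate: 0.57% w/v = 5.7 g/L → 5.7 × 0.115 L = 0.66 g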